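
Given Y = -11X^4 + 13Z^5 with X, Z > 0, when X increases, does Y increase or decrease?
Y decreases

Taking the partial derivative:
∂Y/∂X = -44X^3

∂Y/∂X = -44X^3 < 0 (assuming positive values)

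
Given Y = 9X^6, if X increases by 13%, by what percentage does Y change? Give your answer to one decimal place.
108.2%

For Y = 9X^6:
If X → X(1 + 0.13)
Then Y → Y · (1 + 0.13)^6
     ≈ Y · 2.0820

Percentage change = ((1 + 0.13)^6 − 1) × 100% ≈ 108.2%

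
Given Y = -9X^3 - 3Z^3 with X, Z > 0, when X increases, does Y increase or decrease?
Y decreases

Taking the partial derivative:
∂Y/∂X = -27X^2

∂Y/∂X = -27X^2 < 0 (assuming positive values)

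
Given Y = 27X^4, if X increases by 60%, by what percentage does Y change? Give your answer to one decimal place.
555.4%

For Y = 27X^4:
If X → X(1 + 0.6)
Then Y → Y · (1 + 0.6)^4
     = Y · 6.5536

Percentage change = ((1 + 0.6)^4 − 1) × 100% ≈ 555.4%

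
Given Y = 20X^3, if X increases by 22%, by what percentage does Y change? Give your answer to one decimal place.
81.6%

For Y = 20X^3:
If X → X(1 + 0.22)
Then Y → Y · (1 + 0.22)^3
     ≈ Y · 1.8158

Percentage change = ((1 + 0.22)^3 − 1) × 100% ≈ 81.6%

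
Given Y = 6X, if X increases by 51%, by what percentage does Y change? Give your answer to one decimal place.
51.0%

For Y = 6X:
If X → X(1 + 0.51)
Then Y → Y · (1 + 0.51)^1
     = Y · 1.5100

Percentage change = ((1 + 0.51)^1 − 1) × 100% = 51.0%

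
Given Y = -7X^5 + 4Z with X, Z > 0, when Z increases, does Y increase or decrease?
Y increases

Taking the partial derivative:
∂Y/∂Z = 4

∂Y/∂Z = 4 > 0 (assuming positive values)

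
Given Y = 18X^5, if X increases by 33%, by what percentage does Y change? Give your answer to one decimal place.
316.2%

For Y = 18X^5:
If X → X(1 + 0.33)
Then Y → Y · (1 + 0.33)^5
     ≈ Y · 4.1616

Percentage change = ((1 + 0.33)^5 − 1) × 100% ≈ 316.2%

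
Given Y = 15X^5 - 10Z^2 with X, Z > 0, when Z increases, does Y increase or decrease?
Y decreases

Taking the partial derivative:
∂Y/∂Z = -20Z

∂Y/∂Z = -20Z < 0 (assuming positive values)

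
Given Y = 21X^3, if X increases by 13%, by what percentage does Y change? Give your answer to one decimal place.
44.3%

For Y = 21X^3:
If X → X(1 + 0.13)
Then Y → Y · (1 + 0.13)^3
     ≈ Y · 1.4429

Percentage change = ((1 + 0.13)^3 − 1) × 100% ≈ 44.3%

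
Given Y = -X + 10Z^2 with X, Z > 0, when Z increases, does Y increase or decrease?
Y increases

Taking the partial derivative:
∂Y/∂Z = 20Z

∂Y/∂Z = 20Z > 0 (assuming positive values)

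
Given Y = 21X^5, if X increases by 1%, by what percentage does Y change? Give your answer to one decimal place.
5.1%

For Y = 21X^5:
If X → X(1 + 0.01)
Then Y → Y · (1 + 0.01)^5
     ≈ Y · 1.0510

Percentage change = ((1 + 0.01)^5 − 1) × 100% ≈ 5.1%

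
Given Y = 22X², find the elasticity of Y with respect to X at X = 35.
Elasticity = 2

Elasticity = (dY/dX) · (X/Y)

dY/dX = 44·X
At X = 35: dY/dX = 1540, Y = 26950

Elasticity = 1540 · (35 / 26950) = 2

Interpretation: for a small percentage change in X, the percentage change in Y is approximately 2.00 times as large.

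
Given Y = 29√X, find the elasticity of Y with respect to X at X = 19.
Elasticity = 1/2

Elasticity = (dY/dX) · (X/Y)

dY/dX = 29/(2·√X)
At X = 19: dY/dX = 29·√19/38, Y = 29·√19

Elasticity = (29·√19/38) · (19 / (29·√19)) = 1/2

Interpretation: for a small percentage change in X, the percentage change in Y is approximately 0.50 times as large.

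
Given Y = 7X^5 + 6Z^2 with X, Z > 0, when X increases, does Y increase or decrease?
Y increases

Taking the partial derivative:
∂Y/∂X = 35X^4

∂Y/∂X = 35X^4 > 0 (assuming positive values)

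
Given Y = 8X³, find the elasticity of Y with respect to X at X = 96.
Elasticity = 3

Elasticity = (dY/dX) · (X/Y)

dY/dX = 24·X²
At X = 96: dY/dX = 221184, Y = 7077888

Elasticity = 221184 · (96 / 7077888) = 3

Interpretation: for a small percentage change in X, the percentage change in Y is approximately 3.00 times as large.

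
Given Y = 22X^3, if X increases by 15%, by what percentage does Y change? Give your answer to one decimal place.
52.1%

For Y = 22X^3:
If X → X(1 + 0.15)
Then Y → Y · (1 + 0.15)^3
     ≈ Y · 1.5209

Percentage change = ((1 + 0.15)^3 − 1) × 100% ≈ 52.1%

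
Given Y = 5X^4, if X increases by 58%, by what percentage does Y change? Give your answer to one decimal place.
523.2%

For Y = 5X^4:
If X → X(1 + 0.58)
Then Y → Y · (1 + 0.58)^4
     ≈ Y · 6.2320

Percentage change = ((1 + 0.58)^4 − 1) × 100% ≈ 523.2%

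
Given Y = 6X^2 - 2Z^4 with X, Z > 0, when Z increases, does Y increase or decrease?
Y decreases

Taking the partial derivative:
∂Y/∂Z = -8Z^3

∂Y/∂Z = -8Z^3 < 0 (assuming positive values)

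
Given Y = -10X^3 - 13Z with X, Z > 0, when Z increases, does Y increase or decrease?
Y decreases

Taking the partial derivative:
∂Y/∂Z = -13

∂Y/∂Z = -13 < 0 (assuming positive values)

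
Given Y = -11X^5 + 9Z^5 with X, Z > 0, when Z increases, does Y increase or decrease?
Y increases

Taking the partial derivative:
∂Y/∂Z = 45Z^4

∂Y/∂Z = 45Z^4 > 0 (assuming positive values)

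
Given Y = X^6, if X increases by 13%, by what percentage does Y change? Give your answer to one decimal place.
108.2%

For Y = X^6:
If X → X(1 + 0.13)
Then Y → Y · (1 + 0.13)^6
     ≈ Y · 2.0820

Percentage change = ((1 + 0.13)^6 − 1) × 100% ≈ 108.2%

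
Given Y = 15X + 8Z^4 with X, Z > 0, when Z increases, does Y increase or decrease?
Y increases

Taking the partial derivative:
∂Y/∂Z = 32Z^3

∂Y/∂Z = 32Z^3 > 0 (assuming positive values)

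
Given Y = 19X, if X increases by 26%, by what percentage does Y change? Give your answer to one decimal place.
26.0%

For Y = 19X:
If X → X(1 + 0.26)
Then Y → Y · (1 + 0.26)^1
     = Y · 1.2600

Percentage change = ((1 + 0.26)^1 − 1) × 100% = 26.0%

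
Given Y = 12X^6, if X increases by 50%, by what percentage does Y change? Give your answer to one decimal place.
1039.1%

For Y = 12X^6:
If X → X(1 + 0.5)
Then Y → Y · (1 + 0.5)^6
     ≈ Y · 11.3906

Percentage change = ((1 + 0.5)^6 − 1) × 100% ≈ 1039.1%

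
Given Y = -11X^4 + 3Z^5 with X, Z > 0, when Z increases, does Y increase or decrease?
Y increases

Taking the partial derivative:
∂Y/∂Z = 15Z^4

∂Y/∂Z = 15Z^4 > 0 (assuming positive values)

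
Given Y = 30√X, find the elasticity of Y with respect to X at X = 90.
Elasticity = 1/2

Elasticity = (dY/dX) · (X/Y)

dY/dX = 15/√X
At X = 90: dY/dX = √10/2, Y = 90·√10

Elasticity = (√10/2) · (90 / (90·√10)) = 1/2

Interpretation: for a small percentage change in X, the percentage change in Y is approximately 0.50 times as large.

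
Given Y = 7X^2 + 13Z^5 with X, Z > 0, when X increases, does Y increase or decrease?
Y increases

Taking the partial derivative:
∂Y/∂X = 14X

∂Y/∂X = 14X > 0 (assuming positive values)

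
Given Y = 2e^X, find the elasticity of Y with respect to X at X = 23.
Elasticity = 23

Elasticity = (dY/dX) · (X/Y)

dY/dX = 2·e^X
At X = 23: dY/dX = 2·e^23, Y = 2·e^23

Elasticity = (2·e^23) · (23 / (2·e^23)) = 23

Interpretation: for a small percentage change in X, the percentage change in Y is approximately 23.00 times as large.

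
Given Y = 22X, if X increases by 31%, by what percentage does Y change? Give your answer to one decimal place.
31.0%

For Y = 22X:
If X → X(1 + 0.31)
Then Y → Y · (1 + 0.31)^1
     = Y · 1.3100

Percentage change = ((1 + 0.31)^1 − 1) × 100% = 31.0%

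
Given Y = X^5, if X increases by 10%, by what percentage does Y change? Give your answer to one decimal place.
61.1%

For Y = X^5:
If X → X(1 + 0.1)
Then Y → Y · (1 + 0.1)^5
     ≈ Y · 1.6105

Percentage change = ((1 + 0.1)^5 − 1) × 100% ≈ 61.1%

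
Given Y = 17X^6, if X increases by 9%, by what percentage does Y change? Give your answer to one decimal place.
67.7%

For Y = 17X^6:
If X → X(1 + 0.09)
Then Y → Y · (1 + 0.09)^6
     ≈ Y · 1.6771

Percentage change = ((1 + 0.09)^6 − 1) × 100% ≈ 67.7%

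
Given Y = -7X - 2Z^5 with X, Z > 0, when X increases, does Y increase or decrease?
Y decreases

Taking the partial derivative:
∂Y/∂X = -7

∂Y/∂X = -7 < 0 (assuming positive values)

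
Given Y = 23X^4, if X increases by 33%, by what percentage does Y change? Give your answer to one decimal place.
212.9%

For Y = 23X^4:
If X → X(1 + 0.33)
Then Y → Y · (1 + 0.33)^4
     ≈ Y · 3.1290

Percentage change = ((1 + 0.33)^4 − 1) × 100% ≈ 212.9%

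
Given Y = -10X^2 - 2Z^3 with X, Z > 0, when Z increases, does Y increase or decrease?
Y decreases

Taking the partial derivative:
∂Y/∂Z = -6Z^2

∂Y/∂Z = -6Z^2 < 0 (assuming positive values)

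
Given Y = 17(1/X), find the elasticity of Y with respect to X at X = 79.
Elasticity = -1

Elasticity = (dY/dX) · (X/Y)

dY/dX = -17/X²
At X = 79: dY/dX = -17/6241, Y = 17/79

Elasticity = (-17/6241) · (79 / (17/79)) = -1

Interpretation: for a small percentage change in X, the percentage change in Y is approximately -1.00 times as large.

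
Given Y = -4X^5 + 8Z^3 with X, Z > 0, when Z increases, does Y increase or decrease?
Y increases

Taking the partial derivative:
∂Y/∂Z = 24Z^2

∂Y/∂Z = 24Z^2 > 0 (assuming positive values)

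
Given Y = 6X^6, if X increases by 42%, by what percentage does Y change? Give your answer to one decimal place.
719.8%

For Y = 6X^6:
If X → X(1 + 0.42)
Then Y → Y · (1 + 0.42)^6
     ≈ Y · 8.1984

Percentage change = ((1 + 0.42)^6 − 1) × 100% ≈ 719.8%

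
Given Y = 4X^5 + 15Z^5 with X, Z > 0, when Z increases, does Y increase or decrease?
Y increases

Taking the partial derivative:
∂Y/∂Z = 75Z^4

∂Y/∂Z = 75Z^4 > 0 (assuming positive values)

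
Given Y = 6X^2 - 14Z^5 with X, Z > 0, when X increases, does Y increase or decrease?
Y increases

Taking the partial derivative:
∂Y/∂X = 12X

∂Y/∂X = 12X > 0 (assuming positive values)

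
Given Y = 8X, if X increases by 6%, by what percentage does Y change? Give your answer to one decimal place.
6.0%

For Y = 8X:
If X → X(1 + 0.06)
Then Y → Y · (1 + 0.06)^1
     = Y · 1.0600

Percentage change = ((1 + 0.06)^1 − 1) × 100% = 6.0%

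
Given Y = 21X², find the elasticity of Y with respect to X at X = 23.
Elasticity = 2

Elasticity = (dY/dX) · (X/Y)

dY/dX = 42·X
At X = 23: dY/dX = 966, Y = 11109

Elasticity = 966 · (23 / 11109) = 2

Interpretation: for a small percentage change in X, the percentage change in Y is approximately 2.00 times as large.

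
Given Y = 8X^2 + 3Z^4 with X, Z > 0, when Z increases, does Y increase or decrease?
Y increases

Taking the partial derivative:
∂Y/∂Z = 12Z^3

∂Y/∂Z = 12Z^3 > 0 (assuming positive values)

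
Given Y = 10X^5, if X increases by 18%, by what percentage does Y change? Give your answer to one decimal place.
128.8%

For Y = 10X^5:
If X → X(1 + 0.18)
Then Y → Y · (1 + 0.18)^5
     ≈ Y · 2.2878

Percentage change = ((1 + 0.18)^5 − 1) × 100% ≈ 128.8%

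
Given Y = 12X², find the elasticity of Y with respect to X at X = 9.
Elasticity = 2

Elasticity = (dY/dX) · (X/Y)

dY/dX = 24·X
At X = 9: dY/dX = 216, Y = 972

Elasticity = 216 · (9 / 972) = 2

Interpretation: for a small percentage change in X, the percentage change in Y is approximately 2.00 times as large.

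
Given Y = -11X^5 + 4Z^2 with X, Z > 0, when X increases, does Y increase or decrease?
Y decreases

Taking the partial derivative:
∂Y/∂X = -55X^4

∂Y/∂X = -55X^4 < 0 (assuming positive values)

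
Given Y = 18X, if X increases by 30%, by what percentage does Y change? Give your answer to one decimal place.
30.0%

For Y = 18X:
If X → X(1 + 0.3)
Then Y → Y · (1 + 0.3)^1
     = Y · 1.3000

Percentage change = ((1 + 0.3)^1 − 1) × 100% = 30.0%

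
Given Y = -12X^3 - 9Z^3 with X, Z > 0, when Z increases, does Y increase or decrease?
Y decreases

Taking the partial derivative:
∂Y/∂Z = -27Z^2

∂Y/∂Z = -27Z^2 < 0 (assuming positive values)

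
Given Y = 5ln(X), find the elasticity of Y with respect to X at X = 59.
Elasticity = 1/ln(59) ≈ 0.2452

Elasticity = (dY/dX) · (X/Y)

dY/dX = 5/X
At X = 59: dY/dX = 5/59, Y = 5·ln(59)

Elasticity = (5/59) · (59 / (5·ln(59))) = 1/ln(59) ≈ 0.2452

Interpretation: for a small percentage change in X, the percentage change in Y is approximately 0.25 times as large.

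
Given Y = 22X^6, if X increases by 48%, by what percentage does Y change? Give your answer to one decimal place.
950.9%

For Y = 22X^6:
If X → X(1 + 0.48)
Then Y → Y · (1 + 0.48)^6
     ≈ Y · 10.5092

Percentage change = ((1 + 0.48)^6 − 1) × 100% ≈ 950.9%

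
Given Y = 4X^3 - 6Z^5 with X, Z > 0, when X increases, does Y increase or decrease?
Y increases

Taking the partial derivative:
∂Y/∂X = 12X^2

∂Y/∂X = 12X^2 > 0 (assuming positive values)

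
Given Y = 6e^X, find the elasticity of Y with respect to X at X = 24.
Elasticity = 24

Elasticity = (dY/dX) · (X/Y)

dY/dX = 6·e^X
At X = 24: dY/dX = 6·e^24, Y = 6·e^24

Elasticity = (6·e^24) · (24 / (6·e^24)) = 24

Interpretation: for a small percentage change in X, the percentage change in Y is approximately 24.00 times as large.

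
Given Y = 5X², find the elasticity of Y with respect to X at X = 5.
Elasticity = 2

Elasticity = (dY/dX) · (X/Y)

dY/dX = 10·X
At X = 5: dY/dX = 50, Y = 125

Elasticity = 50 · (5 / 125) = 2

Interpretation: for a small percentage change in X, the percentage change in Y is approximately 2.00 times as large.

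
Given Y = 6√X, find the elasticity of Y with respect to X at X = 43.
Elasticity = 1/2

Elasticity = (dY/dX) · (X/Y)

dY/dX = 3/√X
At X = 43: dY/dX = 3·√43/43, Y = 6·√43

Elasticity = (3·√43/43) · (43 / (6·√43)) = 1/2

Interpretation: for a small percentage change in X, the percentage change in Y is approximately 0.50 times as large.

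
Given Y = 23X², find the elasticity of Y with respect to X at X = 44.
Elasticity = 2

Elasticity = (dY/dX) · (X/Y)

dY/dX = 46·X
At X = 44: dY/dX = 2024, Y = 44528

Elasticity = 2024 · (44 / 44528) = 2

Interpretation: for a small percentage change in X, the percentage change in Y is approximately 2.00 times as large.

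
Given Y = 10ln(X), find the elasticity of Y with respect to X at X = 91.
Elasticity = 1/ln(91) ≈ 0.2217

Elasticity = (dY/dX) · (X/Y)

dY/dX = 10/X
At X = 91: dY/dX = 10/91, Y = 10·ln(91)

Elasticity = (10/91) · (91 / (10·ln(91))) = 1/ln(91) ≈ 0.2217

Interpretation: for a small percentage change in X, the percentage change in Y is approximately 0.22 times as large.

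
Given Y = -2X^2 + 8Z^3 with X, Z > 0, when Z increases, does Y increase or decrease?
Y increases

Taking the partial derivative:
∂Y/∂Z = 24Z^2

∂Y/∂Z = 24Z^2 > 0 (assuming positive values)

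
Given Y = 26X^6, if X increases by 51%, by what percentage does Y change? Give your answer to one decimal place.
1085.4%

For Y = 26X^6:
If X → X(1 + 0.51)
Then Y → Y · (1 + 0.51)^6
     ≈ Y · 11.8539

Percentage change = ((1 + 0.51)^6 − 1) × 100% ≈ 1085.4%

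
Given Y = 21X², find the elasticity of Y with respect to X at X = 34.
Elasticity = 2

Elasticity = (dY/dX) · (X/Y)

dY/dX = 42·X
At X = 34: dY/dX = 1428, Y = 24276

Elasticity = 1428 · (34 / 24276) = 2

Interpretation: for a small percentage change in X, the percentage change in Y is approximately 2.00 times as large.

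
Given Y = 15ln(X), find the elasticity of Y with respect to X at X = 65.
Elasticity = 1/ln(65) ≈ 0.2396

Elasticity = (dY/dX) · (X/Y)

dY/dX = 15/X
At X = 65: dY/dX = 3/13, Y = 15·ln(65)

Elasticity = (3/13) · (65 / (15·ln(65))) = 1/ln(65) ≈ 0.2396

Interpretation: for a small percentage change in X, the percentage change in Y is approximately 0.24 times as large.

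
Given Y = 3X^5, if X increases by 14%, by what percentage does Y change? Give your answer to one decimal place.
92.5%

For Y = 3X^5:
If X → X(1 + 0.14)
Then Y → Y · (1 + 0.14)^5
     ≈ Y · 1.9254

Percentage change = ((1 + 0.14)^5 − 1) × 100% ≈ 92.5%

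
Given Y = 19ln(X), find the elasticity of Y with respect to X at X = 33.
Elasticity = 1/ln(33) ≈ 0.2860

Elasticity = (dY/dX) · (X/Y)

dY/dX = 19/X
At X = 33: dY/dX = 19/33, Y = 19·ln(33)

Elasticity = (19/33) · (33 / (19·ln(33))) = 1/ln(33) ≈ 0.2860

Interpretation: for a small percentage change in X, the percentage change in Y is approximately 0.29 times as large.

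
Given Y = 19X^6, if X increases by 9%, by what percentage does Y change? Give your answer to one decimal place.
67.7%

For Y = 19X^6:
If X → X(1 + 0.09)
Then Y → Y · (1 + 0.09)^6
     ≈ Y · 1.6771

Percentage change = ((1 + 0.09)^6 − 1) × 100% ≈ 67.7%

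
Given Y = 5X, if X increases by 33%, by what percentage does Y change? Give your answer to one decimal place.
33.0%

For Y = 5X:
If X → X(1 + 0.33)
Then Y → Y · (1 + 0.33)^1
     = Y · 1.3300

Percentage change = ((1 + 0.33)^1 − 1) × 100% = 33.0%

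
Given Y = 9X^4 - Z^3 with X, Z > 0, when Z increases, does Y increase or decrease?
Y decreases

Taking the partial derivative:
∂Y/∂Z = -3Z^2

∂Y/∂Z = -3Z^2 < 0 (assuming positive values)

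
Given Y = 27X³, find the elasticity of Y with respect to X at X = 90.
Elasticity = 3

Elasticity = (dY/dX) · (X/Y)

dY/dX = 81·X²
At X = 90: dY/dX = 656100, Y = 19683000

Elasticity = 656100 · (90 / 19683000) = 3

Interpretation: for a small percentage change in X, the percentage change in Y is approximately 3.00 times as large.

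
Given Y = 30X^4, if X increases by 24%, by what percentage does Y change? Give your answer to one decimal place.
136.4%

For Y = 30X^4:
If X → X(1 + 0.24)
Then Y → Y · (1 + 0.24)^4
     ≈ Y · 2.3642

Percentage change = ((1 + 0.24)^4 − 1) × 100% ≈ 136.4%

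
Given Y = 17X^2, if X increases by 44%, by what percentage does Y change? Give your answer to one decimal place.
107.4%

For Y = 17X^2:
If X → X(1 + 0.44)
Then Y → Y · (1 + 0.44)^2
     = Y · 2.0736

Percentage change = ((1 + 0.44)^2 − 1) × 100% ≈ 107.4%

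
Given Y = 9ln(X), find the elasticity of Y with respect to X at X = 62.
Elasticity = 1/ln(62) ≈ 0.2423

Elasticity = (dY/dX) · (X/Y)

dY/dX = 9/X
At X = 62: dY/dX = 9/62, Y = 9·ln(62)

Elasticity = (9/62) · (62 / (9·ln(62))) = 1/ln(62) ≈ 0.2423

Interpretation: for a small percentage change in X, the percentage change in Y is approximately 0.24 times as large.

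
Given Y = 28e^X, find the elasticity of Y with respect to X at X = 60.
Elasticity = 60

Elasticity = (dY/dX) · (X/Y)

dY/dX = 28·e^X
At X = 60: dY/dX = 28·e^60, Y = 28·e^60

Elasticity = (28·e^60) · (60 / (28·e^60)) = 60

Interpretation: for a small percentage change in X, the percentage change in Y is approximately 60.00 times as large.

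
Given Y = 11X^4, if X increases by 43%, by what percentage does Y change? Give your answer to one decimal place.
318.2%

For Y = 11X^4:
If X → X(1 + 0.43)
Then Y → Y · (1 + 0.43)^4
     ≈ Y · 4.1816

Percentage change = ((1 + 0.43)^4 − 1) × 100% ≈ 318.2%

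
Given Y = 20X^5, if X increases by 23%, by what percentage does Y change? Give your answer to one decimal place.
181.5%

For Y = 20X^5:
If X → X(1 + 0.23)
Then Y → Y · (1 + 0.23)^5
     ≈ Y · 2.8153

Percentage change = ((1 + 0.23)^5 − 1) × 100% ≈ 181.5%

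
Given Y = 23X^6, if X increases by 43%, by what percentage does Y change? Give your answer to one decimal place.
755.1%

For Y = 23X^6:
If X → X(1 + 0.43)
Then Y → Y · (1 + 0.43)^6
     ≈ Y · 8.5510

Percentage change = ((1 + 0.43)^6 − 1) × 100% ≈ 755.1%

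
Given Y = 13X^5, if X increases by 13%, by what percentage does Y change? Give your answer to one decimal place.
84.2%

For Y = 13X^5:
If X → X(1 + 0.13)
Then Y → Y · (1 + 0.13)^5
     ≈ Y · 1.8424

Percentage change = ((1 + 0.13)^5 − 1) × 100% ≈ 84.2%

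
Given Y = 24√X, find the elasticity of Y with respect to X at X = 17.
Elasticity = 1/2

Elasticity = (dY/dX) · (X/Y)

dY/dX = 12/√X
At X = 17: dY/dX = 12·√17/17, Y = 24·√17

Elasticity = (12·√17/17) · (17 / (24·√17)) = 1/2

Interpretation: for a small percentage change in X, the percentage change in Y is approximately 0.50 times as large.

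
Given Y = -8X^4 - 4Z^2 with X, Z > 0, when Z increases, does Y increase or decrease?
Y decreases

Taking the partial derivative:
∂Y/∂Z = -8Z

∂Y/∂Z = -8Z < 0 (assuming positive values)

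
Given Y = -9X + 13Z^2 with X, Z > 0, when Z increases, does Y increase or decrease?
Y increases

Taking the partial derivative:
∂Y/∂Z = 26Z

∂Y/∂Z = 26Z > 0 (assuming positive values)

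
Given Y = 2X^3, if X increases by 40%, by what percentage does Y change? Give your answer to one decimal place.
174.4%

For Y = 2X^3:
If X → X(1 + 0.4)
Then Y → Y · (1 + 0.4)^3
     = Y · 2.7440

Percentage change = ((1 + 0.4)^3 − 1) × 100% = 174.4%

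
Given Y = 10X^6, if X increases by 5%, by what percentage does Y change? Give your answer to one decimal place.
34.0%

For Y = 10X^6:
If X → X(1 + 0.05)
Then Y → Y · (1 + 0.05)^6
     ≈ Y · 1.3401

Percentage change = ((1 + 0.05)^6 − 1) × 100% ≈ 34.0%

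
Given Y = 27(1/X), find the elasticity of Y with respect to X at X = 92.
Elasticity = -1

Elasticity = (dY/dX) · (X/Y)

dY/dX = -27/X²
At X = 92: dY/dX = -27/8464, Y = 27/92

Elasticity = (-27/8464) · (92 / (27/92)) = -1

Interpretation: for a small percentage change in X, the percentage change in Y is approximately -1.00 times as large.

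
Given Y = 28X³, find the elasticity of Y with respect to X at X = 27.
Elasticity = 3

Elasticity = (dY/dX) · (X/Y)

dY/dX = 84·X²
At X = 27: dY/dX = 61236, Y = 551124

Elasticity = 61236 · (27 / 551124) = 3

Interpretation: for a small percentage change in X, the percentage change in Y is approximately 3.00 times as large.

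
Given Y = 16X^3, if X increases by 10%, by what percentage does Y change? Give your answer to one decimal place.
33.1%

For Y = 16X^3:
If X → X(1 + 0.1)
Then Y → Y · (1 + 0.1)^3
     = Y · 1.3310

Percentage change = ((1 + 0.1)^3 − 1) × 100% = 33.1%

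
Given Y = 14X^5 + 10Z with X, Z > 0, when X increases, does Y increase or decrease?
Y increases

Taking the partial derivative:
∂Y/∂X = 70X^4

∂Y/∂X = 70X^4 > 0 (assuming positive values)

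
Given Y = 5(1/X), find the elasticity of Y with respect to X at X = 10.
Elasticity = -1

Elasticity = (dY/dX) · (X/Y)

dY/dX = -5/X²
At X = 10: dY/dX = -1/20, Y = 1/2

Elasticity = (-1/20) · (10 / (1/2)) = -1

Interpretation: for a small percentage change in X, the percentage change in Y is approximately -1.00 times as large.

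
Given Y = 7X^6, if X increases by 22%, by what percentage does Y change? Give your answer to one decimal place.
229.7%

For Y = 7X^6:
If X → X(1 + 0.22)
Then Y → Y · (1 + 0.22)^6
     ≈ Y · 3.2973

Percentage change = ((1 + 0.22)^6 − 1) × 100% ≈ 229.7%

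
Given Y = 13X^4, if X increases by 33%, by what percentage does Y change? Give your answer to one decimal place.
212.9%

For Y = 13X^4:
If X → X(1 + 0.33)
Then Y → Y · (1 + 0.33)^4
     ≈ Y · 3.1290

Percentage change = ((1 + 0.33)^4 − 1) × 100% ≈ 212.9%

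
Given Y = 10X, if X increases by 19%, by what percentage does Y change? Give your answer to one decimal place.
19.0%

For Y = 10X:
If X → X(1 + 0.19)
Then Y → Y · (1 + 0.19)^1
     = Y · 1.1900

Percentage change = ((1 + 0.19)^1 − 1) × 100% = 19.0%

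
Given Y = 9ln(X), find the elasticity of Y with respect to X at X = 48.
Elasticity = 1/ln(48) ≈ 0.2583

Elasticity = (dY/dX) · (X/Y)

dY/dX = 9/X
At X = 48: dY/dX = 3/16, Y = 9·ln(48)

Elasticity = (3/16) · (48 / (9·ln(48))) = 1/ln(48) ≈ 0.2583

Interpretation: for a small percentage change in X, the percentage change in Y is approximately 0.26 times as large.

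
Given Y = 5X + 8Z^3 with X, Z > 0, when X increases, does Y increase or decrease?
Y increases

Taking the partial derivative:
∂Y/∂X = 5

∂Y/∂X = 5 > 0 (assuming positive values)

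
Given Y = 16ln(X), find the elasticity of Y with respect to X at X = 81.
Elasticity = 1/ln(81) ≈ 0.2276

Elasticity = (dY/dX) · (X/Y)

dY/dX = 16/X
At X = 81: dY/dX = 16/81, Y = 16·ln(81)

Elasticity = (16/81) · (81 / (16·ln(81))) = 1/ln(81) ≈ 0.2276

Interpretation: for a small percentage change in X, the percentage change in Y is approximately 0.23 times as large.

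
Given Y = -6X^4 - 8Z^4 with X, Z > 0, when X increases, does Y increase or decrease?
Y decreases

Taking the partial derivative:
∂Y/∂X = -24X^3

∂Y/∂X = -24X^3 < 0 (assuming positive values)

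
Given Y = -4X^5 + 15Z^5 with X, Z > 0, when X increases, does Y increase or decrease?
Y decreases

Taking the partial derivative:
∂Y/∂X = -20X^4

∂Y/∂X = -20X^4 < 0 (assuming positive values)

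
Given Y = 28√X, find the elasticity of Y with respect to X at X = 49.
Elasticity = 1/2

Elasticity = (dY/dX) · (X/Y)

dY/dX = 14/√X
At X = 49: dY/dX = 2, Y = 196

Elasticity = 2 · (49 / 196) = 1/2

Interpretation: for a small percentage change in X, the percentage change in Y is approximately 0.50 times as large.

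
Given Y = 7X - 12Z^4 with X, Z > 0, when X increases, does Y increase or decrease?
Y increases

Taking the partial derivative:
∂Y/∂X = 7

∂Y/∂X = 7 > 0 (assuming positive values)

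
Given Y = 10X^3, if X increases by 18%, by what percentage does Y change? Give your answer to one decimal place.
64.3%

For Y = 10X^3:
If X → X(1 + 0.18)
Then Y → Y · (1 + 0.18)^3
     ≈ Y · 1.6430

Percentage change = ((1 + 0.18)^3 − 1) × 100% ≈ 64.3%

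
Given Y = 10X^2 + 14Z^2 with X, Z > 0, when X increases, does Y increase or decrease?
Y increases

Taking the partial derivative:
∂Y/∂X = 20X

∂Y/∂X = 20X > 0 (assuming positive values)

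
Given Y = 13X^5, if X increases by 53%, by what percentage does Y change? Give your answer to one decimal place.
738.4%

For Y = 13X^5:
If X → X(1 + 0.53)
Then Y → Y · (1 + 0.53)^5
     ≈ Y · 8.3841

Percentage change = ((1 + 0.53)^5 − 1) × 100% ≈ 738.4%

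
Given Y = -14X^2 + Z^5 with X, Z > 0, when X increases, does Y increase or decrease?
Y decreases

Taking the partial derivative:
∂Y/∂X = -28X

∂Y/∂X = -28X < 0 (assuming positive values)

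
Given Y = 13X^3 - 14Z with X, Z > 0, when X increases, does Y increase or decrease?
Y increases

Taking the partial derivative:
∂Y/∂X = 39X^2

∂Y/∂X = 39X^2 > 0 (assuming positive values)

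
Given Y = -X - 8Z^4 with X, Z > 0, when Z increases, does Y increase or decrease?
Y decreases

Taking the partial derivative:
∂Y/∂Z = -32Z^3

∂Y/∂Z = -32Z^3 < 0 (assuming positive values)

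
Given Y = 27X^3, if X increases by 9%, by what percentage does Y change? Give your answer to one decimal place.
29.5%

For Y = 27X^3:
If X → X(1 + 0.09)
Then Y → Y · (1 + 0.09)^3
     ≈ Y · 1.2950

Percentage change = ((1 + 0.09)^3 − 1) × 100% ≈ 29.5%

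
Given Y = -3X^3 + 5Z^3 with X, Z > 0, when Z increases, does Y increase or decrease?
Y increases

Taking the partial derivative:
∂Y/∂Z = 15Z^2

∂Y/∂Z = 15Z^2 > 0 (assuming positive values)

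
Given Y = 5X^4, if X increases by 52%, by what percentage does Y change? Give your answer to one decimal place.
433.8%

For Y = 5X^4:
If X → X(1 + 0.52)
Then Y → Y · (1 + 0.52)^4
     ≈ Y · 5.3379

Percentage change = ((1 + 0.52)^4 − 1) × 100% ≈ 433.8%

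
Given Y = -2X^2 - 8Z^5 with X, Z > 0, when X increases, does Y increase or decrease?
Y decreases

Taking the partial derivative:
∂Y/∂X = -4X

∂Y/∂X = -4X < 0 (assuming positive values)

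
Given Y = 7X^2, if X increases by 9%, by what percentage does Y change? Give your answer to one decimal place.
18.8%

For Y = 7X^2:
If X → X(1 + 0.09)
Then Y → Y · (1 + 0.09)^2
     = Y · 1.1881

Percentage change = ((1 + 0.09)^2 − 1) × 100% ≈ 18.8%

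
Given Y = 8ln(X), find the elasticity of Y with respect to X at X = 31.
Elasticity = 1/ln(31) ≈ 0.2912

Elasticity = (dY/dX) · (X/Y)

dY/dX = 8/X
At X = 31: dY/dX = 8/31, Y = 8·ln(31)

Elasticity = (8/31) · (31 / (8·ln(31))) = 1/ln(31) ≈ 0.2912

Interpretation: for a small percentage change in X, the percentage change in Y is approximately 0.29 times as large.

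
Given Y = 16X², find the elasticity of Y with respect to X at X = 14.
Elasticity = 2

Elasticity = (dY/dX) · (X/Y)

dY/dX = 32·X
At X = 14: dY/dX = 448, Y = 3136

Elasticity = 448 · (14 / 3136) = 2

Interpretation: for a small percentage change in X, the percentage change in Y is approximately 2.00 times as large.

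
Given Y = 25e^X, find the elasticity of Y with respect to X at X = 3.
Elasticity = 3

Elasticity = (dY/dX) · (X/Y)

dY/dX = 25·e^X
At X = 3: dY/dX = 25·e^3, Y = 25·e^3

Elasticity = (25·e^3) · (3 / (25·e^3)) = 3

Interpretation: for a small percentage change in X, the percentage change in Y is approximately 3.00 times as large.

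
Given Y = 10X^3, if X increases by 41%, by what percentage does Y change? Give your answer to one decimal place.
180.3%

For Y = 10X^3:
If X → X(1 + 0.41)
Then Y → Y · (1 + 0.41)^3
     ≈ Y · 2.8032

Percentage change = ((1 + 0.41)^3 − 1) × 100% ≈ 180.3%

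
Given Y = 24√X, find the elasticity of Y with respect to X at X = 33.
Elasticity = 1/2

Elasticity = (dY/dX) · (X/Y)

dY/dX = 12/√X
At X = 33: dY/dX = 4·√33/11, Y = 24·√33

Elasticity = (4·√33/11) · (33 / (24·√33)) = 1/2

Interpretation: for a small percentage change in X, the percentage change in Y is approximately 0.50 times as large.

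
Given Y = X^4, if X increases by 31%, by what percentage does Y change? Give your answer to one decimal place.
194.5%

For Y = X^4:
If X → X(1 + 0.31)
Then Y → Y · (1 + 0.31)^4
     ≈ Y · 2.9450

Percentage change = ((1 + 0.31)^4 − 1) × 100% ≈ 194.5%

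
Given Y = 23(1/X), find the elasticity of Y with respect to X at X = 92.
Elasticity = -1

Elasticity = (dY/dX) · (X/Y)

dY/dX = -23/X²
At X = 92: dY/dX = -1/368, Y = 1/4

Elasticity = (-1/368) · (92 / (1/4)) = -1

Interpretation: for a small percentage change in X, the percentage change in Y is approximately -1.00 times as large.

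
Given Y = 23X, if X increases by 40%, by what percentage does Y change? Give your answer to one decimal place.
40.0%

For Y = 23X:
If X → X(1 + 0.4)
Then Y → Y · (1 + 0.4)^1
     = Y · 1.4000

Percentage change = ((1 + 0.4)^1 − 1) × 100% = 40.0%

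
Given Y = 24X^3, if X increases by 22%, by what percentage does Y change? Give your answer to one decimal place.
81.6%

For Y = 24X^3:
If X → X(1 + 0.22)
Then Y → Y · (1 + 0.22)^3
     ≈ Y · 1.8158

Percentage change = ((1 + 0.22)^3 − 1) × 100% ≈ 81.6%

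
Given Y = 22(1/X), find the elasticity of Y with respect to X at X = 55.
Elasticity = -1

Elasticity = (dY/dX) · (X/Y)

dY/dX = -22/X²
At X = 55: dY/dX = -2/275, Y = 2/5

Elasticity = (-2/275) · (55 / (2/5)) = -1

Interpretation: for a small percentage change in X, the percentage change in Y is approximately -1.00 times as large.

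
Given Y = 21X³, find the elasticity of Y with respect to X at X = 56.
Elasticity = 3

Elasticity = (dY/dX) · (X/Y)

dY/dX = 63·X²
At X = 56: dY/dX = 197568, Y = 3687936

Elasticity = 197568 · (56 / 3687936) = 3

Interpretation: for a small percentage change in X, the percentage change in Y is approximately 3.00 times as large.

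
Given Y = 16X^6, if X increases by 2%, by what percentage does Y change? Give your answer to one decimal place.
12.6%

For Y = 16X^6:
If X → X(1 + 0.02)
Then Y → Y · (1 + 0.02)^6
     ≈ Y · 1.1262

Percentage change = ((1 + 0.02)^6 − 1) × 100% ≈ 12.6%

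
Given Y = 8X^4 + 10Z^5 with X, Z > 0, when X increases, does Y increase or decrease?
Y increases

Taking the partial derivative:
∂Y/∂X = 32X^3

∂Y/∂X = 32X^3 > 0 (assuming positive values)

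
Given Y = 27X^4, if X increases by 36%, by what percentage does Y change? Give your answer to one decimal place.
242.1%

For Y = 27X^4:
If X → X(1 + 0.36)
Then Y → Y · (1 + 0.36)^4
     ≈ Y · 3.4210

Percentage change = ((1 + 0.36)^4 − 1) × 100% ≈ 242.1%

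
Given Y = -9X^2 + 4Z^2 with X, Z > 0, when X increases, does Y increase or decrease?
Y decreases

Taking the partial derivative:
∂Y/∂X = -18X

∂Y/∂X = -18X < 0 (assuming positive values)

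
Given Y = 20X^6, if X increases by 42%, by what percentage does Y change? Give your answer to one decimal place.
719.8%

For Y = 20X^6:
If X → X(1 + 0.42)
Then Y → Y · (1 + 0.42)^6
     ≈ Y · 8.1984

Percentage change = ((1 + 0.42)^6 − 1) × 100% ≈ 719.8%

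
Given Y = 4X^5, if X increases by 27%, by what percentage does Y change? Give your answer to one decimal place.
230.4%

For Y = 4X^5:
If X → X(1 + 0.27)
Then Y → Y · (1 + 0.27)^5
     ≈ Y · 3.3038

Percentage change = ((1 + 0.27)^5 − 1) × 100% ≈ 230.4%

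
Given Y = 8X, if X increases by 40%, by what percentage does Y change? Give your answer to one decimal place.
40.0%

For Y = 8X:
If X → X(1 + 0.4)
Then Y → Y · (1 + 0.4)^1
     = Y · 1.4000

Percentage change = ((1 + 0.4)^1 − 1) × 100% = 40.0%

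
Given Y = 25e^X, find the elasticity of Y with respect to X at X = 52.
Elasticity = 52

Elasticity = (dY/dX) · (X/Y)

dY/dX = 25·e^X
At X = 52: dY/dX = 25·e^52, Y = 25·e^52

Elasticity = (25·e^52) · (52 / (25·e^52)) = 52

Interpretation: for a small percentage change in X, the percentage change in Y is approximately 52.00 times as large.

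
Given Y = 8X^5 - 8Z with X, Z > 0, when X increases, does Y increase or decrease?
Y increases

Taking the partial derivative:
∂Y/∂X = 40X^4

∂Y/∂X = 40X^4 > 0 (assuming positive values)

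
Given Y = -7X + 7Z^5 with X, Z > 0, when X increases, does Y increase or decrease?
Y decreases

Taking the partial derivative:
∂Y/∂X = -7

∂Y/∂X = -7 < 0 (assuming positive values)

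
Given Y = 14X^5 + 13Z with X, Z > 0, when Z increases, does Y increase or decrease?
Y increases

Taking the partial derivative:
∂Y/∂Z = 13

∂Y/∂Z = 13 > 0 (assuming positive values)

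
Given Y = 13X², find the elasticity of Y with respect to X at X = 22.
Elasticity = 2

Elasticity = (dY/dX) · (X/Y)

dY/dX = 26·X
At X = 22: dY/dX = 572, Y = 6292

Elasticity = 572 · (22 / 6292) = 2

Interpretation: for a small percentage change in X, the percentage change in Y is approximately 2.00 times as large.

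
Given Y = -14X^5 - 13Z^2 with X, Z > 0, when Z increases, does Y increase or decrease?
Y decreases

Taking the partial derivative:
∂Y/∂Z = -26Z

∂Y/∂Z = -26Z < 0 (assuming positive values)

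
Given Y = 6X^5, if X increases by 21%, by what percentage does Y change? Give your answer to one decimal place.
159.4%

For Y = 6X^5:
If X → X(1 + 0.21)
Then Y → Y · (1 + 0.21)^5
     ≈ Y · 2.5937

Percentage change = ((1 + 0.21)^5 − 1) × 100% ≈ 159.4%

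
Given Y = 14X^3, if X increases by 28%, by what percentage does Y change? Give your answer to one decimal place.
109.7%

For Y = 14X^3:
If X → X(1 + 0.28)
Then Y → Y · (1 + 0.28)^3
     ≈ Y · 2.0972

Percentage change = ((1 + 0.28)^3 − 1) × 100% ≈ 109.7%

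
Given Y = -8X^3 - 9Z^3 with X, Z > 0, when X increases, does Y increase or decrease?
Y decreases

Taking the partial derivative:
∂Y/∂X = -24X^2

∂Y/∂X = -24X^2 < 0 (assuming positive values)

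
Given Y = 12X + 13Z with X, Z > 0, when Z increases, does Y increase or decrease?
Y increases

Taking the partial derivative:
∂Y/∂Z = 13

∂Y/∂Z = 13 > 0 (assuming positive values)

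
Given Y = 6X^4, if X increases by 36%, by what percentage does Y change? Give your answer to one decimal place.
242.1%

For Y = 6X^4:
If X → X(1 + 0.36)
Then Y → Y · (1 + 0.36)^4
     ≈ Y · 3.4210

Percentage change = ((1 + 0.36)^4 − 1) × 100% ≈ 242.1%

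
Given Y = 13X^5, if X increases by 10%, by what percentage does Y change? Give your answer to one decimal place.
61.1%

For Y = 13X^5:
If X → X(1 + 0.1)
Then Y → Y · (1 + 0.1)^5
     ≈ Y · 1.6105

Percentage change = ((1 + 0.1)^5 − 1) × 100% ≈ 61.1%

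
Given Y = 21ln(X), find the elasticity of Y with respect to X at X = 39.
Elasticity = 1/ln(39) ≈ 0.2730

Elasticity = (dY/dX) · (X/Y)

dY/dX = 21/X
At X = 39: dY/dX = 7/13, Y = 21·ln(39)

Elasticity = (7/13) · (39 / (21·ln(39))) = 1/ln(39) ≈ 0.2730

Interpretation: for a small percentage change in X, the percentage change in Y is approximately 0.27 times as large.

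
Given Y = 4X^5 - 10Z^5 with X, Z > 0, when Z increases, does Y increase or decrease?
Y decreases

Taking the partial derivative:
∂Y/∂Z = -50Z^4

∂Y/∂Z = -50Z^4 < 0 (assuming positive values)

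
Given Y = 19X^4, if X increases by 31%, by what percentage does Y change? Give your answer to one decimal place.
194.5%

For Y = 19X^4:
If X → X(1 + 0.31)
Then Y → Y · (1 + 0.31)^4
     ≈ Y · 2.9450

Percentage change = ((1 + 0.31)^4 − 1) × 100% ≈ 194.5%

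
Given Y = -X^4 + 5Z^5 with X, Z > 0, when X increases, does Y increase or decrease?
Y decreases

Taking the partial derivative:
∂Y/∂X = -4X^3

∂Y/∂X = -4X^3 < 0 (assuming positive values)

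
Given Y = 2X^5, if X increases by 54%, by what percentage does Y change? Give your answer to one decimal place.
766.2%

For Y = 2X^5:
If X → X(1 + 0.54)
Then Y → Y · (1 + 0.54)^5
     ≈ Y · 8.6617

Percentage change = ((1 + 0.54)^5 − 1) × 100% ≈ 766.2%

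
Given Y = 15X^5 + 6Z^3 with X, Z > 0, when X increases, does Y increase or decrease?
Y increases

Taking the partial derivative:
∂Y/∂X = 75X^4

∂Y/∂X = 75X^4 > 0 (assuming positive values)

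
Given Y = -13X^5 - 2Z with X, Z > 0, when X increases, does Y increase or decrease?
Y decreases

Taking the partial derivative:
∂Y/∂X = -65X^4

∂Y/∂X = -65X^4 < 0 (assuming positive values)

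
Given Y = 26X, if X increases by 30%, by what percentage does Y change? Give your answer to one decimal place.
30.0%

For Y = 26X:
If X → X(1 + 0.3)
Then Y → Y · (1 + 0.3)^1
     = Y · 1.3000

Percentage change = ((1 + 0.3)^1 − 1) × 100% = 30.0%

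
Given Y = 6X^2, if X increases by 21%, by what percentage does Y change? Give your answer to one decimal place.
46.4%

For Y = 6X^2:
If X → X(1 + 0.21)
Then Y → Y · (1 + 0.21)^2
     = Y · 1.4641

Percentage change = ((1 + 0.21)^2 − 1) × 100% ≈ 46.4%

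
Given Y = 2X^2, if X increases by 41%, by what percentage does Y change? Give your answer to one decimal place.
98.8%

For Y = 2X^2:
If X → X(1 + 0.41)
Then Y → Y · (1 + 0.41)^2
     = Y · 1.9881

Percentage change = ((1 + 0.41)^2 − 1) × 100% ≈ 98.8%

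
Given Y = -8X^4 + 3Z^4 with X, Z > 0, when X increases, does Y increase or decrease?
Y decreases

Taking the partial derivative:
∂Y/∂X = -32X^3

∂Y/∂X = -32X^3 < 0 (assuming positive values)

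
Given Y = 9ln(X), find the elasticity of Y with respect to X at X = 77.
Elasticity = 1/ln(77) ≈ 0.2302

Elasticity = (dY/dX) · (X/Y)

dY/dX = 9/X
At X = 77: dY/dX = 9/77, Y = 9·ln(77)

Elasticity = (9/77) · (77 / (9·ln(77))) = 1/ln(77) ≈ 0.2302

Interpretation: for a small percentage change in X, the percentage change in Y is approximately 0.23 times as large.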